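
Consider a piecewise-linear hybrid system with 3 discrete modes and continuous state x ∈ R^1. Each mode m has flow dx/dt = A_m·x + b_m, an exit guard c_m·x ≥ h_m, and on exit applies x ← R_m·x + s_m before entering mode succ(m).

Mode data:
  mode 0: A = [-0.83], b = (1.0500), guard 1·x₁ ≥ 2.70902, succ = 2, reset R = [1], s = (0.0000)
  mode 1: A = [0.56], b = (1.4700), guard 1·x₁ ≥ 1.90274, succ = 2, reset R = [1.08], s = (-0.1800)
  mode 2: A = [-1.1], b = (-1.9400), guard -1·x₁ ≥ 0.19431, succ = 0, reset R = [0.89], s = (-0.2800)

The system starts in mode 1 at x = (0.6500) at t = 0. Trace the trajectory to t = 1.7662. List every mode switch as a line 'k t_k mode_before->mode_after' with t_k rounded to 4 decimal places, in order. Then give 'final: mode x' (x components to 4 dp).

1 0.5784 1->2
2 1.3429 2->0
final: 0 0.0560

Mode 1: guard c·x = 1.9027 hit at Δt = 0.5784 (t = 0.5784), x⁻ = (1.9027) → reset → x⁺ = (1.8750), jump to mode 2
Mode 2: guard c·x = 0.1943 hit at Δt = 0.7645 (t = 1.3429), x⁻ = (-0.1943) → reset → x⁺ = (-0.4529), jump to mode 0
Mode 0: flow for 0.4233 to horizon, guard not reached → x = (0.0560)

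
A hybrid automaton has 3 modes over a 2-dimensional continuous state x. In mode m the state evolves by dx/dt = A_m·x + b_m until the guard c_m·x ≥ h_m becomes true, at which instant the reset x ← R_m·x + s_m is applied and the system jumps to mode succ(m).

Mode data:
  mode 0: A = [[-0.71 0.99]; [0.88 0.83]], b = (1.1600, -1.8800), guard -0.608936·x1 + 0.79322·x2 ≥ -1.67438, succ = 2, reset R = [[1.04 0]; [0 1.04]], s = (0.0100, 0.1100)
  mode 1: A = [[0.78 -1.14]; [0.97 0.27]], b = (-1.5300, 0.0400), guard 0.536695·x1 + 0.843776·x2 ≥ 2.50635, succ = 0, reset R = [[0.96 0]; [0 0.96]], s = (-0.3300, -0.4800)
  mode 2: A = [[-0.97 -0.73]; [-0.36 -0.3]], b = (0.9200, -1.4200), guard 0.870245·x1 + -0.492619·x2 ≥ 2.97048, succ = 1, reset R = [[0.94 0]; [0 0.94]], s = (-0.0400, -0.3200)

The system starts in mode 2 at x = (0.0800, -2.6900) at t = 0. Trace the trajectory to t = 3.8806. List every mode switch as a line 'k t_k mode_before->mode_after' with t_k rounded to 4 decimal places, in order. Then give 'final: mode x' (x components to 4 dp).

1 0.6696 2->1
2 1.7154 1->0
3 2.7282 0->2
final: 2 2.2513 -1.9905

Mode 2: guard c·x = 2.9705 hit at Δt = 0.6696 (t = 0.6696), x⁻ = (1.5682, -3.2596) → reset → x⁺ = (1.4341, -3.3840), jump to mode 1
Mode 1: guard c·x = 2.5063 hit at Δt = 1.0458 (t = 1.7154), x⁻ = (5.4662, -0.5065) → reset → x⁺ = (4.9176, -0.9662), jump to mode 0
Mode 0: guard c·x = -1.6744 hit at Δt = 1.0128 (t = 2.7282), x⁻ = (3.0608, 0.2388) → reset → x⁺ = (3.1932, 0.3584), jump to mode 2
Mode 2: flow for 1.1524 to horizon, guard not reached → x = (2.2513, -1.9905)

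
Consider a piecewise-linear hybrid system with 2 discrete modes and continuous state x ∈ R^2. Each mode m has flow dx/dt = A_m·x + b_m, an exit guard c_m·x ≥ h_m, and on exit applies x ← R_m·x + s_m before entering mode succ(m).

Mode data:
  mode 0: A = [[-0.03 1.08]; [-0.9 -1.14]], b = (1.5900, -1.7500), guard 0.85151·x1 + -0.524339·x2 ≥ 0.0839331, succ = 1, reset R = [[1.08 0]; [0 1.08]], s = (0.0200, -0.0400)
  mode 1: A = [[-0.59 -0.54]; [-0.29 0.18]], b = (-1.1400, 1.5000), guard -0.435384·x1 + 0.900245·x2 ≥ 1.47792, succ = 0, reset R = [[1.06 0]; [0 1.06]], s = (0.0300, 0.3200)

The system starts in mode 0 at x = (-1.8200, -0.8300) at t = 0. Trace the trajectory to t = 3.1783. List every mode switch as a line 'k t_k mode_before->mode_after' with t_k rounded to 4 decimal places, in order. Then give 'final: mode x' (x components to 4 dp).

1 1.5601 0->1
2 2.7132 1->0
final: 0 -0.0575 0.3954

Mode 0: guard c·x = 0.0839 hit at Δt = 1.5601 (t = 1.5601), x⁻ = (-0.4112, -0.8279) → reset → x⁺ = (-0.4241, -0.9341), jump to mode 1
Mode 1: guard c·x = 1.4779 hit at Δt = 1.1531 (t = 2.7132), x⁻ = (-1.2200, 1.0517) → reset → x⁺ = (-1.2632, 1.4348), jump to mode 0
Mode 0: flow for 0.4651 to horizon, guard not reached → x = (-0.0575, 0.3954)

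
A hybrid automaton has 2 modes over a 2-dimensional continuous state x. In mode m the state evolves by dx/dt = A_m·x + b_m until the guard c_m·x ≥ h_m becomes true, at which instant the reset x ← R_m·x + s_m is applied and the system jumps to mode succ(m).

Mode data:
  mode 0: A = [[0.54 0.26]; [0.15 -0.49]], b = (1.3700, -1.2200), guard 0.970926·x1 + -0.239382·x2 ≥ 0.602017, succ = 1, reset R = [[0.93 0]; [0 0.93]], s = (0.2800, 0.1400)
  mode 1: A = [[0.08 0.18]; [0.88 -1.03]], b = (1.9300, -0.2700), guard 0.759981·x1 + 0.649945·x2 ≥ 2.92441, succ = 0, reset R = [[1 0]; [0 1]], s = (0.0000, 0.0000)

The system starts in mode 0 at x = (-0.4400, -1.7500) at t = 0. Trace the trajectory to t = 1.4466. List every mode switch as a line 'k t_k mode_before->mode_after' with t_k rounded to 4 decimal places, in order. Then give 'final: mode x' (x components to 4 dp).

1 0.7226 0->1
final: 1 1.7203 -0.4429

Mode 0: guard c·x = 0.6020 hit at Δt = 0.7226 (t = 0.7226), x⁻ = (0.1308, -1.9845) → reset → x⁺ = (0.4016, -1.7056), jump to mode 1
Mode 1: flow for 0.7240 to horizon, guard not reached → x = (1.7203, -0.4429)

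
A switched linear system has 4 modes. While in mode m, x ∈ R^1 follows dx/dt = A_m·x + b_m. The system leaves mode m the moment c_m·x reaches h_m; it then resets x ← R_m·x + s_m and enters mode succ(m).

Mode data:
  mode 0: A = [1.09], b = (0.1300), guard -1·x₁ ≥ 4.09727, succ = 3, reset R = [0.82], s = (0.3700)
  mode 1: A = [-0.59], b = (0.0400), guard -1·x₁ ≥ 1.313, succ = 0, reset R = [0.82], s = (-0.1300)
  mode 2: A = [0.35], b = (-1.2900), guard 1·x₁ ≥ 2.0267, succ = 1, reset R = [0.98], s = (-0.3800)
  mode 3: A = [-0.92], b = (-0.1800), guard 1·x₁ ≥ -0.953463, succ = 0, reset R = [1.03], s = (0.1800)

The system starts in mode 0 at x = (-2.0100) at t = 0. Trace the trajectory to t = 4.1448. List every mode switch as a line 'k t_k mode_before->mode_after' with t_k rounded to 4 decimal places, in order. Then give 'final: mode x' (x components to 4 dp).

Mode 0: guard c·x = 4.0973 hit at Δt = 0.6824 (t = 0.6824), x⁻ = (-4.0973) → reset → x⁺ = (-2.9898), jump to mode 3
Mode 3: guard c·x = -0.9535 hit at Δt = 1.4183 (t = 2.1007), x⁻ = (-0.9535) → reset → x⁺ = (-0.8021), jump to mode 0
Mode 0: guard c·x = 4.0973 hit at Δt = 1.6168 (t = 3.7175), x⁻ = (-4.0973) → reset → x⁺ = (-2.9898), jump to mode 3
Mode 3: flow for 0.4273 to horizon, guard not reached → x = (-2.0816)

1 0.6824 0->3
2 2.1007 3->0
3 3.7175 0->3
final: 3 -2.0816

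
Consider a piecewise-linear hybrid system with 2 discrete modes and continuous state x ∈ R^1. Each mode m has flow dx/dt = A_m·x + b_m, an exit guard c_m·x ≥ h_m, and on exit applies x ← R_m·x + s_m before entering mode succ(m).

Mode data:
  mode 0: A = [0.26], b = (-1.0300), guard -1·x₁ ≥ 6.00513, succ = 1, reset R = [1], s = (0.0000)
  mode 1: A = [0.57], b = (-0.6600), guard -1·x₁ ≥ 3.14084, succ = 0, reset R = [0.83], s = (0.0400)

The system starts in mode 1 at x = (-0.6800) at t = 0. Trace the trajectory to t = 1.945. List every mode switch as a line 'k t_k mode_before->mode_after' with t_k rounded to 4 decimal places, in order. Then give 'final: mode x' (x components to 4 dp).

Mode 1: guard c·x = 3.1408 hit at Δt = 1.4907 (t = 1.4907), x⁻ = (-3.1408) → reset → x⁺ = (-2.5669), jump to mode 0
Mode 0: flow for 0.4543 to horizon, guard not reached → x = (-3.3854)

1 1.4907 1->0
final: 0 -3.3854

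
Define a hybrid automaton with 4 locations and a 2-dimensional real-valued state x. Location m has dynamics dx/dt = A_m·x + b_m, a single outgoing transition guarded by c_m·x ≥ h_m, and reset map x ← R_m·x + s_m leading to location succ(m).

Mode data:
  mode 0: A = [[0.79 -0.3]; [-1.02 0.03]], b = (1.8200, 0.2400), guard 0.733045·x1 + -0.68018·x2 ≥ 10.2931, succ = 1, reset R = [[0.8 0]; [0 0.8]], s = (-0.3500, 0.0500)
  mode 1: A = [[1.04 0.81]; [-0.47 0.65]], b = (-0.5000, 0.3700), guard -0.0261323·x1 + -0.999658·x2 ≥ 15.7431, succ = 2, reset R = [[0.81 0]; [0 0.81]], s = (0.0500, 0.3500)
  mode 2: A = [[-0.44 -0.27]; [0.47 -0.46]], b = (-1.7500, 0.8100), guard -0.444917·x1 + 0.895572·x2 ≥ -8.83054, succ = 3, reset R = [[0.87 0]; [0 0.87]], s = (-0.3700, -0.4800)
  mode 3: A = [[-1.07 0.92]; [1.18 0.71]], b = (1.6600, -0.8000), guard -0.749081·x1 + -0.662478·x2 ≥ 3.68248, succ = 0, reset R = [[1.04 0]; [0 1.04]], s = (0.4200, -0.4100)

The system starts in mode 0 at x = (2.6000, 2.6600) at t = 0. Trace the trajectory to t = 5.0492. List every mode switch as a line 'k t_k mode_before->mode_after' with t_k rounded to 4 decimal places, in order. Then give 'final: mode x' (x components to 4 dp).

Mode 0: guard c·x = 10.2931 hit at Δt = 1.2269 (t = 1.2269), x⁻ = (10.2539, -4.0821) → reset → x⁺ = (7.8531, -3.2157), jump to mode 1
Mode 1: guard c·x = 15.7431 hit at Δt = 1.2578 (t = 2.4847), x⁻ = (12.6007, -16.0779) → reset → x⁺ = (10.2566, -12.6731), jump to mode 2
Mode 2: guard c·x = -8.8305 hit at Δt = 0.7256 (t = 3.2103), x⁻ = (7.8560, -5.9574) → reset → x⁺ = (6.4647, -5.6629), jump to mode 3
Mode 3: guard c·x = 3.6825 hit at Δt = 0.8254 (t = 4.0357), x⁻ = (0.7542, -6.4114) → reset → x⁺ = (1.2044, -7.0779), jump to mode 0
Mode 0: guard c·x = 10.2931 hit at Δt = 0.6492 (t = 4.6849), x⁻ = (5.5383, -9.1641) → reset → x⁺ = (4.0807, -7.2813), jump to mode 1
Mode 1: flow for 0.3643 to horizon, guard not reached → x = (2.7212, -9.7568)

1 1.2269 0->1
2 2.4847 1->2
3 3.2103 2->3
4 4.0357 3->0
5 4.6849 0->1
final: 1 2.7212 -9.7568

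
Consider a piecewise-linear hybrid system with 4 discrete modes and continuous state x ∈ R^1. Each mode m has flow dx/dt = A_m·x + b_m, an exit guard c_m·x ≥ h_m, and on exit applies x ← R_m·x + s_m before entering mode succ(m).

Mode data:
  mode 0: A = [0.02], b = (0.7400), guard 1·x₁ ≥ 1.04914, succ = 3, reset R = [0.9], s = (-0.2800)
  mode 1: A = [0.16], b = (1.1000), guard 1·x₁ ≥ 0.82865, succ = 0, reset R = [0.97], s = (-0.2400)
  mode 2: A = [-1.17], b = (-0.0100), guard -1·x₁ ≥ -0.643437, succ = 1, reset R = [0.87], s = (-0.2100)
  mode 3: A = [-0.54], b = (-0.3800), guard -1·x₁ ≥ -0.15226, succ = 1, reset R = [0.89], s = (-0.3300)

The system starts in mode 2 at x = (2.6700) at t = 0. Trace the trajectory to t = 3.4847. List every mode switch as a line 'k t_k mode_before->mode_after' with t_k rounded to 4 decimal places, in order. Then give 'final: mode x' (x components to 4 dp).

Mode 2: guard c·x = -0.6434 hit at Δt = 1.2077 (t = 1.2077), x⁻ = (0.6434) → reset → x⁺ = (0.3498), jump to mode 1
Mode 1: guard c·x = 0.8286 hit at Δt = 0.4011 (t = 1.6088), x⁻ = (0.8286) → reset → x⁺ = (0.5638), jump to mode 0
Mode 0: guard c·x = 1.0491 hit at Δt = 0.6419 (t = 2.2507), x⁻ = (1.0491) → reset → x⁺ = (0.6642), jump to mode 3
Mode 3: guard c·x = -0.1523 hit at Δt = 0.8682 (t = 3.1189), x⁻ = (0.1523) → reset → x⁺ = (-0.1945), jump to mode 1
Mode 1: flow for 0.3658 to horizon, guard not reached → x = (0.2082)

1 1.2077 2->1
2 1.6088 1->0
3 2.2507 0->3
4 3.1189 3->1
final: 1 0.2082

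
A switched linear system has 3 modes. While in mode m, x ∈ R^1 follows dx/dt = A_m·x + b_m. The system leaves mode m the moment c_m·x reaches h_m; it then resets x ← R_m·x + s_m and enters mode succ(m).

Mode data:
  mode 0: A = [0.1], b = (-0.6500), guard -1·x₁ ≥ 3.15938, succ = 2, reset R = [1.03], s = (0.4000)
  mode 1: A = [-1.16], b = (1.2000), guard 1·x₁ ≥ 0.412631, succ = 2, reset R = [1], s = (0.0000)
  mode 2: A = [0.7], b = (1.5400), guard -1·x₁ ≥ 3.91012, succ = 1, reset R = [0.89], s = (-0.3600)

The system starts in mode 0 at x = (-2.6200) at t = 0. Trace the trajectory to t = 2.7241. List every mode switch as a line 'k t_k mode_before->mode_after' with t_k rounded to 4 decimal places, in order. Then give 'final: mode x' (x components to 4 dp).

Mode 0: guard c·x = 3.1594 hit at Δt = 0.5746 (t = 0.5746), x⁻ = (-3.1594) → reset → x⁺ = (-2.8542), jump to mode 2
Mode 2: guard c·x = 3.9101 hit at Δt = 1.3728 (t = 1.9474), x⁻ = (-3.9101) → reset → x⁺ = (-3.8400), jump to mode 1
Mode 1: flow for 0.7767 to horizon, guard not reached → x = (-0.9454)

1 0.5746 0->2
2 1.9474 2->1
final: 1 -0.9454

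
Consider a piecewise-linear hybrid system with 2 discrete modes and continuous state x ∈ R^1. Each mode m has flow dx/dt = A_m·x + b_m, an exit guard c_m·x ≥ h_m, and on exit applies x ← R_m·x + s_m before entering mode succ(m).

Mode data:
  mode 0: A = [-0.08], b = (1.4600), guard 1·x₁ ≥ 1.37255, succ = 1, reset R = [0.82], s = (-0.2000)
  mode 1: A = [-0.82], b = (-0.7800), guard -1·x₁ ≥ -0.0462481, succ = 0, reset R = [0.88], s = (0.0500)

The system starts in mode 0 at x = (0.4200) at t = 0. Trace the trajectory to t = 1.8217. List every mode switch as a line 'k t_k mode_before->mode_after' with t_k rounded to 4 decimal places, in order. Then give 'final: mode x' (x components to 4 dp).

Mode 0: guard c·x = 1.3725 hit at Δt = 0.6863 (t = 0.6863), x⁻ = (1.3725) → reset → x⁺ = (0.9255), jump to mode 1
Mode 1: guard c·x = -0.0462 hit at Δt = 0.7708 (t = 1.4571), x⁻ = (0.0462) → reset → x⁺ = (0.0907), jump to mode 0
Mode 0: flow for 0.3646 to horizon, guard not reached → x = (0.6127)

1 0.6863 0->1
2 1.4571 1->0
final: 0 0.6127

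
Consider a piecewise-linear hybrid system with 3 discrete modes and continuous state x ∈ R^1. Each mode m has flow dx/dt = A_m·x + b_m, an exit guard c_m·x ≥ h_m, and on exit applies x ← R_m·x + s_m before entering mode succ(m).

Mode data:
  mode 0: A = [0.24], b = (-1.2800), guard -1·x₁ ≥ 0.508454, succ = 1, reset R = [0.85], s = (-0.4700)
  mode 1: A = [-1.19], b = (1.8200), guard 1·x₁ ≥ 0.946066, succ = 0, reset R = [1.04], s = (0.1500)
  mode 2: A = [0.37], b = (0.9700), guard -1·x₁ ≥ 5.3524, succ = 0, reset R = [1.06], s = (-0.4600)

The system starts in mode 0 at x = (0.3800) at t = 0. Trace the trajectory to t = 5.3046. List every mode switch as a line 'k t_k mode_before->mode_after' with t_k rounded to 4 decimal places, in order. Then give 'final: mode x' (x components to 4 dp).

Mode 0: guard c·x = 0.5085 hit at Δt = 0.6874 (t = 0.6874), x⁻ = (-0.5085) → reset → x⁺ = (-0.9022), jump to mode 1
Mode 1: guard c·x = 0.9461 hit at Δt = 1.1996 (t = 1.8870), x⁻ = (0.9461) → reset → x⁺ = (1.1339), jump to mode 0
Mode 0: guard c·x = 0.5085 hit at Δt = 1.3754 (t = 3.2624), x⁻ = (-0.5085) → reset → x⁺ = (-0.9022), jump to mode 1
Mode 1: guard c·x = 0.9461 hit at Δt = 1.1996 (t = 4.4620), x⁻ = (0.9461) → reset → x⁺ = (1.1339), jump to mode 0
Mode 0: flow for 0.8426 to horizon, guard not reached → x = (0.1927)

1 0.6874 0->1
2 1.8870 1->0
3 3.2624 0->1
4 4.4620 1->0
final: 0 0.1927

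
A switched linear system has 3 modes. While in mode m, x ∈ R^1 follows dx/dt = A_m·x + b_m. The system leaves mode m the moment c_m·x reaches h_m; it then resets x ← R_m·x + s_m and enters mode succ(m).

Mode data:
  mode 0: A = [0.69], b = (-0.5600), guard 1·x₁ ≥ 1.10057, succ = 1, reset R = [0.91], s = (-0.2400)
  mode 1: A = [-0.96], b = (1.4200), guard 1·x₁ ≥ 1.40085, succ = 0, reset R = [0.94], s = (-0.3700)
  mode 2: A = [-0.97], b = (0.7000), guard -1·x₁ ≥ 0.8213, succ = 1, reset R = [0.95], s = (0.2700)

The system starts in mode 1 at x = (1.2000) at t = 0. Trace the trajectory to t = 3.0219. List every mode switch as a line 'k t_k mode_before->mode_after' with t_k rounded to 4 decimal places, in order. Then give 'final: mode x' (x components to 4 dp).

1 1.3240 1->0
2 2.4248 0->1
final: 1 1.0746

Mode 1: guard c·x = 1.4008 hit at Δt = 1.3240 (t = 1.3240), x⁻ = (1.4008) → reset → x⁺ = (0.9468), jump to mode 0
Mode 0: guard c·x = 1.1006 hit at Δt = 1.1008 (t = 2.4248), x⁻ = (1.1006) → reset → x⁺ = (0.7615), jump to mode 1
Mode 1: flow for 0.5971 to horizon, guard not reached → x = (1.0746)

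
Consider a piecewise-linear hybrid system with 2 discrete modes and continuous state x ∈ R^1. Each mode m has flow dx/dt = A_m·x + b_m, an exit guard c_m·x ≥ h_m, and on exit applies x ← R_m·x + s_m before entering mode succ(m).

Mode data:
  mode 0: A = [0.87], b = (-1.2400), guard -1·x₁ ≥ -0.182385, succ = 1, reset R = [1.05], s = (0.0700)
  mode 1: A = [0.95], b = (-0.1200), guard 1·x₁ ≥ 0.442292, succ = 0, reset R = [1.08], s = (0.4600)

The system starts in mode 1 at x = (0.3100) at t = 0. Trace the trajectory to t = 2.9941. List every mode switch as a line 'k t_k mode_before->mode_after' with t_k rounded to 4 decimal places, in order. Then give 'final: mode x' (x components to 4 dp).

1 0.5710 1->0
2 1.6465 0->1
3 2.5402 1->0
final: 0 0.7015

Mode 1: guard c·x = 0.4423 hit at Δt = 0.5710 (t = 0.5710), x⁻ = (0.4423) → reset → x⁺ = (0.9377), jump to mode 0
Mode 0: guard c·x = -0.1824 hit at Δt = 1.0755 (t = 1.6465), x⁻ = (0.1824) → reset → x⁺ = (0.2615), jump to mode 1
Mode 1: guard c·x = 0.4423 hit at Δt = 0.8937 (t = 2.5402), x⁻ = (0.4423) → reset → x⁺ = (0.9377), jump to mode 0
Mode 0: flow for 0.4539 to horizon, guard not reached → x = (0.7015)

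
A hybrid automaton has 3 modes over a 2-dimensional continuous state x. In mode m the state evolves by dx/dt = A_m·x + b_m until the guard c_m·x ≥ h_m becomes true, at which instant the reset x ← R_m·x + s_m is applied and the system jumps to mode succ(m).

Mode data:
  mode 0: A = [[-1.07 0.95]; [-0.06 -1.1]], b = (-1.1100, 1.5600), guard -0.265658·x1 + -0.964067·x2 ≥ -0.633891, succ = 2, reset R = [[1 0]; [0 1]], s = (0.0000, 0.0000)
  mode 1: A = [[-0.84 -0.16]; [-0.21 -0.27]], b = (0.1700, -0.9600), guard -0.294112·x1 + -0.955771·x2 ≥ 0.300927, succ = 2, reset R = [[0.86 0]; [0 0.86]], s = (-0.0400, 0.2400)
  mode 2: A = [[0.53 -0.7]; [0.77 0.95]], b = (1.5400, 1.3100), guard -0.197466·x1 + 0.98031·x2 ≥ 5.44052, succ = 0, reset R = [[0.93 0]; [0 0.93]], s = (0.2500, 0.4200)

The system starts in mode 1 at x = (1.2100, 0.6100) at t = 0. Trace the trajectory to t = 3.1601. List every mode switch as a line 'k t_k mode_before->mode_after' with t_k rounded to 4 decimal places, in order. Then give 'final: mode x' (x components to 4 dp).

Mode 1: guard c·x = 0.3009 hit at Δt = 0.9802 (t = 0.9802), x⁻ = (0.6514, -0.5153) → reset → x⁺ = (0.5202, -0.2031), jump to mode 2
Mode 2: guard c·x = 5.4405 hit at Δt = 1.3702 (t = 2.3504), x⁻ = (1.7489, 5.9021) → reset → x⁺ = (1.8764, 5.9089), jump to mode 0
Mode 0: flow for 0.8097 to horizon, guard not reached → x = (2.3283, 3.1862)

1 0.9802 1->2
2 2.3504 2->0
final: 0 2.3283 3.1862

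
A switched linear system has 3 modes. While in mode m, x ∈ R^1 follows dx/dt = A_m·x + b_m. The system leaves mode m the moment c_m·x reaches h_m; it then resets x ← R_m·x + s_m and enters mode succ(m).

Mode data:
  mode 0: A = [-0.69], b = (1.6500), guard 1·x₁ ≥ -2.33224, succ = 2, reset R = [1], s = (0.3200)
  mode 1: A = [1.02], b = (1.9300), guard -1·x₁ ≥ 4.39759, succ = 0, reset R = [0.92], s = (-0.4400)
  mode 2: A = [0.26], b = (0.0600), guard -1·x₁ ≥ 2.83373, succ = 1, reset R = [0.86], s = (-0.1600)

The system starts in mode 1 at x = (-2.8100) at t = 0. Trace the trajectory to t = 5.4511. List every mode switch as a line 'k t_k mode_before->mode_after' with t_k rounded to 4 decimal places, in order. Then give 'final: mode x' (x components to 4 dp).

1 0.9845 1->0
2 1.5289 0->2
3 2.9874 2->1
4 4.2308 1->0
5 4.7752 0->2
final: 2 -2.3545

Mode 1: guard c·x = 4.3976 hit at Δt = 0.9845 (t = 0.9845), x⁻ = (-4.3976) → reset → x⁺ = (-4.4858), jump to mode 0
Mode 0: guard c·x = -2.3322 hit at Δt = 0.5444 (t = 1.5289), x⁻ = (-2.3322) → reset → x⁺ = (-2.0122), jump to mode 2
Mode 2: guard c·x = 2.8337 hit at Δt = 1.4585 (t = 2.9874), x⁻ = (-2.8337) → reset → x⁺ = (-2.5970), jump to mode 1
Mode 1: guard c·x = 4.3976 hit at Δt = 1.2434 (t = 4.2308), x⁻ = (-4.3976) → reset → x⁺ = (-4.4858), jump to mode 0
Mode 0: guard c·x = -2.3322 hit at Δt = 0.5444 (t = 4.7752), x⁻ = (-2.3322) → reset → x⁺ = (-2.0122), jump to mode 2
Mode 2: flow for 0.6759 to horizon, guard not reached → x = (-2.3545)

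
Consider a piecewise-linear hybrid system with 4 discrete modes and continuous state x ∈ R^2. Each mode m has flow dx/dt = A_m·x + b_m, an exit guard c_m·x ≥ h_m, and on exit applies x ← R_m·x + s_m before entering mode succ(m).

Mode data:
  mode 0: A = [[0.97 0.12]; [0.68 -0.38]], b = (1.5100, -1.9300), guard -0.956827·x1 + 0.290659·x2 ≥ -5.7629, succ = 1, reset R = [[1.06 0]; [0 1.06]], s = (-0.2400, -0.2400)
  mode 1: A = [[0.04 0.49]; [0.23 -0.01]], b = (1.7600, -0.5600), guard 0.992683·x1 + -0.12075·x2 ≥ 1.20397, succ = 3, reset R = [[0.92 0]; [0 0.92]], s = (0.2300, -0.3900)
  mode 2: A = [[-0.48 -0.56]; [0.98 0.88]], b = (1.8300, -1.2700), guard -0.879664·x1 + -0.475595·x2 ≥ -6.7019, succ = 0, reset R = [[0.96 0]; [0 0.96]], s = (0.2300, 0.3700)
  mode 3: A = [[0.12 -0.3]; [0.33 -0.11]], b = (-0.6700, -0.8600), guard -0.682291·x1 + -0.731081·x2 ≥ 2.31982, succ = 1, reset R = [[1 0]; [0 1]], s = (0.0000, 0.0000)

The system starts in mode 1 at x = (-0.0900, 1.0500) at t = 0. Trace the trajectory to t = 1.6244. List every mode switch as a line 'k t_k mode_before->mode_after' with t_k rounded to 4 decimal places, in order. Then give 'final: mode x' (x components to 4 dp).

1 0.6283 1->3
final: 3 0.8747 -0.1613

Mode 1: guard c·x = 1.2040 hit at Δt = 0.6283 (t = 0.6283), x⁻ = (1.3079, 0.7811) → reset → x⁺ = (1.4332, 0.3286), jump to mode 3
Mode 3: flow for 0.9961 to horizon, guard not reached → x = (0.8747, -0.1613)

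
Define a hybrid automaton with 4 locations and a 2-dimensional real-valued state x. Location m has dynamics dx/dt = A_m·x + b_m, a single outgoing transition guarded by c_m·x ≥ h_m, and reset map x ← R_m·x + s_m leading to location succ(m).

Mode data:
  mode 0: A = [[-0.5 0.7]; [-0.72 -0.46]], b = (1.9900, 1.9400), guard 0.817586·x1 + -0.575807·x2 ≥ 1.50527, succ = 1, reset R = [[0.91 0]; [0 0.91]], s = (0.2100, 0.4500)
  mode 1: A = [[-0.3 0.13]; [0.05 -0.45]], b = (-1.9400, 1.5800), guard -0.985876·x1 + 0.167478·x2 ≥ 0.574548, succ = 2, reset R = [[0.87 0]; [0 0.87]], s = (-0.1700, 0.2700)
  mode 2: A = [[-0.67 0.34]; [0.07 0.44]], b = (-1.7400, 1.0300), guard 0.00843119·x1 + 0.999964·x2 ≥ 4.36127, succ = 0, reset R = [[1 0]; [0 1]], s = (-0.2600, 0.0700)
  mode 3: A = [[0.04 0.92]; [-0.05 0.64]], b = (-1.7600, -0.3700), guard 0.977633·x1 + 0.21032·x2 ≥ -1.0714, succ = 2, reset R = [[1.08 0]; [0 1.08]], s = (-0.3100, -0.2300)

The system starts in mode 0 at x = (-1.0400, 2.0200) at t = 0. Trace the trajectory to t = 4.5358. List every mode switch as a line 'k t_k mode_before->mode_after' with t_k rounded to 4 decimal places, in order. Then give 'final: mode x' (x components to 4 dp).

Mode 0: guard c·x = 1.5053 hit at Δt = 1.4353 (t = 1.4353), x⁻ = (3.1750, 1.8939) → reset → x⁺ = (3.0992, 2.1735), jump to mode 1
Mode 1: guard c·x = 0.5745 hit at Δt = 1.5842 (t = 3.0195), x⁻ = (-0.0863, 2.9224) → reset → x⁺ = (-0.2451, 2.8124), jump to mode 2
Mode 2: guard c·x = 4.3613 hit at Δt = 0.6044 (t = 3.6239), x⁻ = (-0.4187, 4.3650) → reset → x⁺ = (-0.6787, 4.4350), jump to mode 0
Mode 0: flow for 0.9119 to horizon, guard not reached → x = (3.1386, 3.5247)

1 1.4353 0->1
2 3.0195 1->2
3 3.6239 2->0
final: 0 3.1386 3.5247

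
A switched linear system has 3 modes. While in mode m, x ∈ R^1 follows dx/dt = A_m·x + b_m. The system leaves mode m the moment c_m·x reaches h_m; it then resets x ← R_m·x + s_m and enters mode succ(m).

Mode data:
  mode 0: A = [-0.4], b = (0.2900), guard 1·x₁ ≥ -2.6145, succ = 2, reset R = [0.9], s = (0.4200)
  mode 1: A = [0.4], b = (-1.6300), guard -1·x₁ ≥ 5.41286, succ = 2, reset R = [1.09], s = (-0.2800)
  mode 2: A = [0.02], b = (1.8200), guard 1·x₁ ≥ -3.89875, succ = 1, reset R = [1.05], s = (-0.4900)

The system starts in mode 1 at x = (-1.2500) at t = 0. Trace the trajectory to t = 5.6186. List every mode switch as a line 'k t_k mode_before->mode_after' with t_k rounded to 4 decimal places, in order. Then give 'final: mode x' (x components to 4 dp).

Mode 1: guard c·x = 5.4129 hit at Δt = 1.4440 (t = 1.4440), x⁻ = (-5.4129) → reset → x⁺ = (-6.1800), jump to mode 2
Mode 2: guard c·x = -3.8988 hit at Δt = 1.3270 (t = 2.7710), x⁻ = (-3.8987) → reset → x⁺ = (-4.5837), jump to mode 1
Mode 1: guard c·x = 5.4129 hit at Δt = 0.2286 (t = 2.9996), x⁻ = (-5.4129) → reset → x⁺ = (-6.1800), jump to mode 2
Mode 2: guard c·x = -3.8988 hit at Δt = 1.3270 (t = 4.3266), x⁻ = (-3.8987) → reset → x⁺ = (-4.5837), jump to mode 1
Mode 1: guard c·x = 5.4129 hit at Δt = 0.2286 (t = 4.5553), x⁻ = (-5.4129) → reset → x⁺ = (-6.1800), jump to mode 2
Mode 2: flow for 1.0633 to horizon, guard not reached → x = (-4.3568)

1 1.4440 1->2
2 2.7710 2->1
3 2.9996 1->2
4 4.3266 2->1
5 4.5553 1->2
final: 2 -4.3568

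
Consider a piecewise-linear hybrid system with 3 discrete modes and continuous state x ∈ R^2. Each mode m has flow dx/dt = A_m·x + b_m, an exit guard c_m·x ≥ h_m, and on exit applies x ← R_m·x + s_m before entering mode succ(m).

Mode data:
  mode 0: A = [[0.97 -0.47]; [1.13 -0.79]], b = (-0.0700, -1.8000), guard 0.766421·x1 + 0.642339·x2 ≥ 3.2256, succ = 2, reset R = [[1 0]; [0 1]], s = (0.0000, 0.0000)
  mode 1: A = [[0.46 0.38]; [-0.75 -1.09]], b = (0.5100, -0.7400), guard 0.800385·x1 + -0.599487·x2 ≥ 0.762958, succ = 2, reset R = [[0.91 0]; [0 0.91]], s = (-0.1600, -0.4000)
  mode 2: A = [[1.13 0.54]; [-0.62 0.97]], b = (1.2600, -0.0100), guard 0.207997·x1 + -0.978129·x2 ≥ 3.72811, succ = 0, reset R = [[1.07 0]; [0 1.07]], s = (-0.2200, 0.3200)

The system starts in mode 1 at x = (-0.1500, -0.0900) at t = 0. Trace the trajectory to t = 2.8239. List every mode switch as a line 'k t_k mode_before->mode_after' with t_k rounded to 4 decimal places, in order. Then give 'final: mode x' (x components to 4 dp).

1 1.4181 1->2
2 2.4398 2->0
final: 0 2.4333 -2.4486

Mode 1: guard c·x = 0.7630 hit at Δt = 1.4181 (t = 1.4181), x⁻ = (0.4504, -0.6713) → reset → x⁺ = (0.2499, -1.0109), jump to mode 2
Mode 2: guard c·x = 3.7281 hit at Δt = 1.0217 (t = 2.4398), x⁻ = (1.3714, -3.5198) → reset → x⁺ = (1.2474, -3.4462), jump to mode 0
Mode 0: flow for 0.3841 to horizon, guard not reached → x = (2.4333, -2.4486)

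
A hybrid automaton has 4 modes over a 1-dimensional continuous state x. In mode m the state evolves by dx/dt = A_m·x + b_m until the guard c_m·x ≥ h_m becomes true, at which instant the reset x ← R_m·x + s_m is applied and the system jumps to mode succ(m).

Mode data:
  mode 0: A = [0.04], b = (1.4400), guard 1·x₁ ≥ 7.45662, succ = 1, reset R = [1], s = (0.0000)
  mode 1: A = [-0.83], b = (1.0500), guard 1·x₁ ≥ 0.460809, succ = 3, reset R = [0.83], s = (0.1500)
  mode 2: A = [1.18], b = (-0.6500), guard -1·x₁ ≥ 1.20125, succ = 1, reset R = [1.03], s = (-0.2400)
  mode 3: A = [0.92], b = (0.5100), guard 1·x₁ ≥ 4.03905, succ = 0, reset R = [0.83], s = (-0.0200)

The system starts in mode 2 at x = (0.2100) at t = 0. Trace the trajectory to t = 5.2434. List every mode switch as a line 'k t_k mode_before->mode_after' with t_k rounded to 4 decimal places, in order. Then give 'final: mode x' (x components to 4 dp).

1 1.3874 2->1
2 2.8653 1->3
3 4.4320 3->0
final: 0 4.6299

Mode 2: guard c·x = 1.2012 hit at Δt = 1.3874 (t = 1.3874), x⁻ = (-1.2013) → reset → x⁺ = (-1.4773), jump to mode 1
Mode 1: guard c·x = 0.4608 hit at Δt = 1.4779 (t = 2.8653), x⁻ = (0.4608) → reset → x⁺ = (0.5325), jump to mode 3
Mode 3: guard c·x = 4.0390 hit at Δt = 1.5667 (t = 4.4320), x⁻ = (4.0391) → reset → x⁺ = (3.3324), jump to mode 0
Mode 0: flow for 0.8114 to horizon, guard not reached → x = (4.6299)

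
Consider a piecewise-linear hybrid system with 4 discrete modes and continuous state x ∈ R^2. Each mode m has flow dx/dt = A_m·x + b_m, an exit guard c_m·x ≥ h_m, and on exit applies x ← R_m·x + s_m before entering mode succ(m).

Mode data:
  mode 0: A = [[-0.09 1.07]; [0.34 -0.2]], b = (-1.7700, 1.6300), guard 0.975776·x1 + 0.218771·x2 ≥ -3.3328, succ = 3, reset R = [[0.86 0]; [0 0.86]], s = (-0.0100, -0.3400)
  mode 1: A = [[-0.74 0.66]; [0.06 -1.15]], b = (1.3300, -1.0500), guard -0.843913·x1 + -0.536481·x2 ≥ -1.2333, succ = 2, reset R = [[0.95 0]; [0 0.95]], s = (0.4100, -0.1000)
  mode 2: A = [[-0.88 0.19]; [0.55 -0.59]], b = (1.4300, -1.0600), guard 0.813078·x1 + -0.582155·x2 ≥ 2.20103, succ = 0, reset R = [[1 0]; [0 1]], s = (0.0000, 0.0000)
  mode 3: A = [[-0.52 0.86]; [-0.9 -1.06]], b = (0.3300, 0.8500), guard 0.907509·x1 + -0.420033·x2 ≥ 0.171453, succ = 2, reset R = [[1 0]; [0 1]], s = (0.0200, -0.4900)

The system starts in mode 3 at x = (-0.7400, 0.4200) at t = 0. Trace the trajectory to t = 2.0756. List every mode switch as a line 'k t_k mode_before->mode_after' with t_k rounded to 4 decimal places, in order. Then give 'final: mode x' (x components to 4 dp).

1 1.2935 3->2
final: 2 1.0558 -0.2658

Mode 3: guard c·x = 0.1715 hit at Δt = 1.2935 (t = 1.2935), x⁻ = (0.4951, 0.6616) → reset → x⁺ = (0.5151, 0.1716), jump to mode 2
Mode 2: flow for 0.7821 to horizon, guard not reached → x = (1.0558, -0.2658)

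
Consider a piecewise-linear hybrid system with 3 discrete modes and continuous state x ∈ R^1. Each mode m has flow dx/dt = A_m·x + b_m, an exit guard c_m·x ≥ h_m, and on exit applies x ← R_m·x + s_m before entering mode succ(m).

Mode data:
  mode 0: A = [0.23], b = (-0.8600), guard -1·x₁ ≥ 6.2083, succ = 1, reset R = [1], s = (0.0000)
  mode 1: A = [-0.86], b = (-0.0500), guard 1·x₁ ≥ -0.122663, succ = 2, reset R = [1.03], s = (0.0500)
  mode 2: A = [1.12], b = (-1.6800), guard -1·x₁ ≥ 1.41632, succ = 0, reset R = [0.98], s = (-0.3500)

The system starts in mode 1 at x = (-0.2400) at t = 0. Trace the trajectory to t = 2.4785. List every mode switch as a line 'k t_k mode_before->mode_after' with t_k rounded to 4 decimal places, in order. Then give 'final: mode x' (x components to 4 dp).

Mode 1: guard c·x = -0.1227 hit at Δt = 1.2049 (t = 1.2049), x⁻ = (-0.1227) → reset → x⁺ = (-0.0763), jump to mode 2
Mode 2: guard c·x = 1.4163 hit at Δt = 0.5493 (t = 1.7542), x⁻ = (-1.4163) → reset → x⁺ = (-1.7380), jump to mode 0
Mode 0: flow for 0.7243 to horizon, guard not reached → x = (-2.7308)

1 1.2049 1->2
2 1.7542 2->0
final: 0 -2.7308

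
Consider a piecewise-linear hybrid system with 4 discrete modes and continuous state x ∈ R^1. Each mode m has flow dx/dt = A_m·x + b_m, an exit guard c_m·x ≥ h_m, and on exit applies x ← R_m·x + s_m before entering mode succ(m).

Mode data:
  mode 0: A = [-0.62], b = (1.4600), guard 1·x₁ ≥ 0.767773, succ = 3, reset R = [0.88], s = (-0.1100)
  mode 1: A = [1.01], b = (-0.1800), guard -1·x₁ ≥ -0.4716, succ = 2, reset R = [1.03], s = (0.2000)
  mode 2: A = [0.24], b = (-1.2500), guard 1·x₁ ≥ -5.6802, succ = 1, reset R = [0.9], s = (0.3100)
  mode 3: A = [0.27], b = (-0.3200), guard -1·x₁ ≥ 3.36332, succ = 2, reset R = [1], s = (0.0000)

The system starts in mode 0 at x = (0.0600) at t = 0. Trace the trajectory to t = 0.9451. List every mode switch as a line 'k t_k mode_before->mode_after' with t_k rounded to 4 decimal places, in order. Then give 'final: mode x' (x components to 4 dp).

Mode 0: guard c·x = 0.7678 hit at Δt = 0.5948 (t = 0.5948), x⁻ = (0.7678) → reset → x⁺ = (0.5656), jump to mode 3
Mode 3: flow for 0.3503 to horizon, guard not reached → x = (0.5042)

1 0.5948 0->3
final: 3 0.5042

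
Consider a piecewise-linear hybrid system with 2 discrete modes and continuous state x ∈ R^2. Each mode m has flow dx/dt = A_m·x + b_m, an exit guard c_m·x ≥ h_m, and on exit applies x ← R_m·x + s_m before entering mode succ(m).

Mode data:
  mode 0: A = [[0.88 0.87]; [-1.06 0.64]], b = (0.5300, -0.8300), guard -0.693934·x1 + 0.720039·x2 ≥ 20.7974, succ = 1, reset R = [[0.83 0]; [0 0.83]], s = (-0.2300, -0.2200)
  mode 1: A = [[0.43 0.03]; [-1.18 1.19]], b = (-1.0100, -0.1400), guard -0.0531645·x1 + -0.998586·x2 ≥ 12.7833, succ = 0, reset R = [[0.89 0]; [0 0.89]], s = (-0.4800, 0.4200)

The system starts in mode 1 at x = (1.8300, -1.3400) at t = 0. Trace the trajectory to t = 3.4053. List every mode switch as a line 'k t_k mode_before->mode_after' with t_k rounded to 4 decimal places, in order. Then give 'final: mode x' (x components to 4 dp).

Mode 1: guard c·x = 12.7833 hit at Δt = 1.3066 (t = 1.3066), x⁻ = (1.1637, -12.8634) → reset → x⁺ = (0.5557, -11.0284), jump to mode 0
Mode 0: guard c·x = 20.7974 hit at Δt = 1.5609 (t = 2.8675), x⁻ = (-33.0469, -2.9651) → reset → x⁺ = (-27.6589, -2.6810), jump to mode 1
Mode 1: flow for 0.5378 to horizon, guard not reached → x = (-35.3279, 22.3428)

1 1.3066 1->0
2 2.8675 0->1
final: 1 -35.3279 22.3428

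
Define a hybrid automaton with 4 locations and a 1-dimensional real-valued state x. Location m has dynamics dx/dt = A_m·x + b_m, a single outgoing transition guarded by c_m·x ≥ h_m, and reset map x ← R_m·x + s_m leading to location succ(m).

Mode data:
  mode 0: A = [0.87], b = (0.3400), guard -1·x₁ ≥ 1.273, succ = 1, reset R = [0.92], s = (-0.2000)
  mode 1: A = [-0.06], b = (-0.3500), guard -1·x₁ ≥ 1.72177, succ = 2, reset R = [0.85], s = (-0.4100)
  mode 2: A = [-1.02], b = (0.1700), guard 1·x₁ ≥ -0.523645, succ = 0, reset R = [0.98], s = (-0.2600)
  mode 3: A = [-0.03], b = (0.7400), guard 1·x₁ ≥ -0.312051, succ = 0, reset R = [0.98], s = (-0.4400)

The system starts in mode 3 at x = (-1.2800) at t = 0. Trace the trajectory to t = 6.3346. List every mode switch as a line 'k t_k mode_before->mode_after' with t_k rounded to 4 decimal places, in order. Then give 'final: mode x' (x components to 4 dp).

1 1.2673 3->0
2 2.3136 0->1
3 3.6775 1->2
4 4.7399 2->0
5 5.7008 0->1
final: 1 -1.5377

Mode 3: guard c·x = -0.3121 hit at Δt = 1.2673 (t = 1.2673), x⁻ = (-0.3121) → reset → x⁺ = (-0.7458), jump to mode 0
Mode 0: guard c·x = 1.2730 hit at Δt = 1.0463 (t = 2.3136), x⁻ = (-1.2730) → reset → x⁺ = (-1.3712), jump to mode 1
Mode 1: guard c·x = 1.7218 hit at Δt = 1.3639 (t = 3.6775), x⁻ = (-1.7218) → reset → x⁺ = (-1.8735), jump to mode 2
Mode 2: guard c·x = -0.5236 hit at Δt = 1.0624 (t = 4.7399), x⁻ = (-0.5236) → reset → x⁺ = (-0.7732), jump to mode 0
Mode 0: guard c·x = 1.2730 hit at Δt = 0.9610 (t = 5.7008), x⁻ = (-1.2730) → reset → x⁺ = (-1.3712), jump to mode 1
Mode 1: flow for 0.6338 to horizon, guard not reached → x = (-1.5377)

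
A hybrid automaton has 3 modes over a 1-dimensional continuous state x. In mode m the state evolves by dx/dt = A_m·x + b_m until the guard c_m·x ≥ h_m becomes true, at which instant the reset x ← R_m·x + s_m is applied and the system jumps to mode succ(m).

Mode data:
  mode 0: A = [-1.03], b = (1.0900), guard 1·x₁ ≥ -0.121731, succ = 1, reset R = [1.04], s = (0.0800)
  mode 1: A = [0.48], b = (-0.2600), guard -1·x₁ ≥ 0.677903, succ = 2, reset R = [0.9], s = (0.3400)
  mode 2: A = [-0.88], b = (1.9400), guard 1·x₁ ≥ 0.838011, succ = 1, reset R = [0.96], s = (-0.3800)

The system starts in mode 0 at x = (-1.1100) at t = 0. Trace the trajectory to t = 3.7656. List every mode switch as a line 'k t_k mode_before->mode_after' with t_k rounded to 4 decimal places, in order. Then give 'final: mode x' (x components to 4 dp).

1 0.5907 0->1
2 2.1096 1->2
3 2.7844 2->1
final: 1 0.3540

Mode 0: guard c·x = -0.1217 hit at Δt = 0.5907 (t = 0.5907), x⁻ = (-0.1217) → reset → x⁺ = (-0.0466), jump to mode 1
Mode 1: guard c·x = 0.6779 hit at Δt = 1.5189 (t = 2.1096), x⁻ = (-0.6779) → reset → x⁺ = (-0.2701), jump to mode 2
Mode 2: guard c·x = 0.8380 hit at Δt = 0.6748 (t = 2.7844), x⁻ = (0.8380) → reset → x⁺ = (0.4245), jump to mode 1
Mode 1: flow for 0.9812 to horizon, guard not reached → x = (0.3540)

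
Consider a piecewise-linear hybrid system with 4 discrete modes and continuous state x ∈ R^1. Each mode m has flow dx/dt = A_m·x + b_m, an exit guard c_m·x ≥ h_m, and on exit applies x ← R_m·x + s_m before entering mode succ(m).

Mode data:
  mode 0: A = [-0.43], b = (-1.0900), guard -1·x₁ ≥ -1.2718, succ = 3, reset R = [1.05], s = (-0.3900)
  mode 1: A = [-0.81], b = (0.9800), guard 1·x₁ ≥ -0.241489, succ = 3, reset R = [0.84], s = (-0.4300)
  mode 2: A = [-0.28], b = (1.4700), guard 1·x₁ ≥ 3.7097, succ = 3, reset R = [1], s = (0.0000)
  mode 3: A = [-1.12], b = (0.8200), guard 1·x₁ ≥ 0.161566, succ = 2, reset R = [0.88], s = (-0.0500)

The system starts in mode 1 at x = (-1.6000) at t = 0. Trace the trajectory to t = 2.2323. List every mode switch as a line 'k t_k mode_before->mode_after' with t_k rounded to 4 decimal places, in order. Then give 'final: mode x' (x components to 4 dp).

Mode 1: guard c·x = -0.2415 hit at Δt = 0.8156 (t = 0.8156), x⁻ = (-0.2415) → reset → x⁺ = (-0.6329), jump to mode 3
Mode 3: guard c·x = 0.1616 hit at Δt = 0.7788 (t = 1.5944), x⁻ = (0.1616) → reset → x⁺ = (0.0922), jump to mode 2
Mode 2: flow for 0.6379 to horizon, guard not reached → x = (0.9358)

1 0.8156 1->3
2 1.5944 3->2
final: 2 0.9358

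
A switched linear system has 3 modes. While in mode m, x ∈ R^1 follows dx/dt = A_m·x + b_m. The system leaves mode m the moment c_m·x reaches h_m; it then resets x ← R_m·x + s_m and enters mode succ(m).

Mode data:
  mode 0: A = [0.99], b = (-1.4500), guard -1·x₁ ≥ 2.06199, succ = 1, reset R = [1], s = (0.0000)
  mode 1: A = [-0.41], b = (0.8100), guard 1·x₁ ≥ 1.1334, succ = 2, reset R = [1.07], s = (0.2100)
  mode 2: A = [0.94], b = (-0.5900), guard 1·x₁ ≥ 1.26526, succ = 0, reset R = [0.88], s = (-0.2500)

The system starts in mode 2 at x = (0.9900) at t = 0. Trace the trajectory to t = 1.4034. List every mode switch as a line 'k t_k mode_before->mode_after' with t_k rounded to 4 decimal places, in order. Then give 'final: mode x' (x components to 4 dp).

1 0.6012 2->0
final: 0 0.1344

Mode 2: guard c·x = 1.2653 hit at Δt = 0.6012 (t = 0.6012), x⁻ = (1.2653) → reset → x⁺ = (0.8634), jump to mode 0
Mode 0: flow for 0.8022 to horizon, guard not reached → x = (0.1344)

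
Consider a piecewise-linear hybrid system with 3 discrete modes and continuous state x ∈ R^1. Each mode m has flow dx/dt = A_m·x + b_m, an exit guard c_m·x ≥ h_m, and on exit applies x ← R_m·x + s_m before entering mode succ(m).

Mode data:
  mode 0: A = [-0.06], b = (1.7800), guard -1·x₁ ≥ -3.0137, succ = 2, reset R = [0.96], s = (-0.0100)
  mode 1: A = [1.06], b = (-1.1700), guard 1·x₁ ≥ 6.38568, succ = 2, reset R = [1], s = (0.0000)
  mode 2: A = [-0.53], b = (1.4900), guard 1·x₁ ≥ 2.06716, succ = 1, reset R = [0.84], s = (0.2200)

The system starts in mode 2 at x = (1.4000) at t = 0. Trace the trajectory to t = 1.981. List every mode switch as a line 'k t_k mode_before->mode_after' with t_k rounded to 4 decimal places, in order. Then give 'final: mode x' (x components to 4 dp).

1 1.2076 2->1
final: 1 3.0393

Mode 2: guard c·x = 2.0672 hit at Δt = 1.2076 (t = 1.2076), x⁻ = (2.0672) → reset → x⁺ = (1.9564), jump to mode 1
Mode 1: flow for 0.7734 to horizon, guard not reached → x = (3.0393)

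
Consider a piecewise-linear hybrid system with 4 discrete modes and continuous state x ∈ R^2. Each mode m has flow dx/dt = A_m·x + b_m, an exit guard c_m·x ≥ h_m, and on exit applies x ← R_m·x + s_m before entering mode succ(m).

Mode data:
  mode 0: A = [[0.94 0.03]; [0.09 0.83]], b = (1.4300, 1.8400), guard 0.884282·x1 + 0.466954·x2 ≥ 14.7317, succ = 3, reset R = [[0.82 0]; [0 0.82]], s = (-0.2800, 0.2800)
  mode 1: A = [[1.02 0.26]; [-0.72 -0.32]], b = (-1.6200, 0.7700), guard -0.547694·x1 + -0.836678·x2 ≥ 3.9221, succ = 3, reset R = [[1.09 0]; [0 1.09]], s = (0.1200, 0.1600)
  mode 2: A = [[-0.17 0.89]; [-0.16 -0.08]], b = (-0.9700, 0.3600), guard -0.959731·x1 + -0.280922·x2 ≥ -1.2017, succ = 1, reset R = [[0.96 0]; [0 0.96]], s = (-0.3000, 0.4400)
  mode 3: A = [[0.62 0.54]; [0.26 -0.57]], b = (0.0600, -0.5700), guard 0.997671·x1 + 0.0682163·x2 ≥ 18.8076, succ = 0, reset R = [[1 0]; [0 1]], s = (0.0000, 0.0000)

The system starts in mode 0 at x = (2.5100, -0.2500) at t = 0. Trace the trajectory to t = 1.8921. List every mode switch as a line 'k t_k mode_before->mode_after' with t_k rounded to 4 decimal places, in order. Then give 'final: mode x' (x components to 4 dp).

Mode 0: guard c·x = 14.7317 hit at Δt = 1.4077 (t = 1.4077), x⁻ = (13.7413, 5.5263) → reset → x⁺ = (10.9879, 4.8115), jump to mode 3
Mode 3: flow for 0.4844 to horizon, guard not reached → x = (16.3369, 4.9116)

1 1.4077 0->3
final: 3 16.3369 4.9116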